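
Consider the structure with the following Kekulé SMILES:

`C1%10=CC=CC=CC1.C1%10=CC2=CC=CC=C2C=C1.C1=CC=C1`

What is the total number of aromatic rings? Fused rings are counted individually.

The SMILES encodes a seven-membered carbon ring with three C=C double bonds and one sp³ carbon; two fused six-membered carbon rings, each with three alternating C=C double bonds; a four-membered carbon ring with two alternating C=C double bonds.
The 7-membered ring has one sp³ carbon, so it is not fully conjugated — not aromatic (cycloheptatriene).
The fused 6/6-membered bicyclic is a single π system with 10 sp² atoms and 10 π electrons from ring double bonds. 10 = 4(2)+2, so the system is aromatic and both rings count as aromatic (naphthalene).
The 4-membered ring has only sp² ring atoms; a planar conformation would have a fully conjugated π system of 4 electrons. But 4 = 4(1), which is 4n not 4n+2, so it is not aromatic (cyclobutadiene) — cyclobutadiene is antiaromatic and distorts to a rectangle.
2 of the 4 rings are aromatic. Total: 2.

2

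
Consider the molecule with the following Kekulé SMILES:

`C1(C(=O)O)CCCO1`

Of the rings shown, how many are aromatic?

The SMILES encodes a five-membered saturated ring of four carbons and one oxygen.
The 5-membered ring with one oxygen has only sp³ atoms, so it is not fully conjugated — not aromatic (tetrahydrofuran).

0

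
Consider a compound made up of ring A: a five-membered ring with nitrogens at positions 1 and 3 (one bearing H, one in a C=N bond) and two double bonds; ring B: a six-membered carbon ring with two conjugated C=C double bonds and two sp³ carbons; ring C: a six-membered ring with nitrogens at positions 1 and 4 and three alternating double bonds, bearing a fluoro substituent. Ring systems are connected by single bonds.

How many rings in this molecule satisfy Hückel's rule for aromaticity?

Ring A is fully conjugated (every ring atom contributes a p orbital); 2 ring double bonds (4 π electrons) plus a heteroatom lone pair (2) give 6 π electrons. 6 = 4(1)+2, so ring A is aromatic (imidazole).
Ring B has two sp³ carbons, so it is not fully conjugated — not aromatic (1,3-cyclohexadiene).
Ring C has a continuous p-orbital overlap around the ring; 3 ring double bonds give 6 π electrons. Since 6 = 4n+2 (n=1), ring C is aromatic (pyrazine).
Aromatic: A, C. Total: 2.

2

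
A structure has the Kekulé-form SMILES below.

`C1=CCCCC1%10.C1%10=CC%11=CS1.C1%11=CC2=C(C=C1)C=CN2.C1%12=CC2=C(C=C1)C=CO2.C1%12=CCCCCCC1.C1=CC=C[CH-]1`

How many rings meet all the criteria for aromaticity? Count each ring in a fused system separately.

The SMILES encodes a six-membered carbon ring with one C=C double bond; a five-membered ring of four carbons and one sulfur, with two C=C double bonds; a six-membered carbon ring with three alternating C=C double bonds, fused to a five-membered ring containing one N–H nitrogen and two C=C double bonds; a six-membered carbon ring with three alternating C=C double bonds, fused to a five-membered ring containing one oxygen and two C=C double bonds; an eight-membered carbon ring with one C=C double bond; a five-membered all-carbon ring bearing a negative charge on one carbon, with two C=C double bonds.
The 6-membered ring has four sp³ carbons, so it is not fully conjugated — not aromatic (cyclohexene).
The 5-membered ring with one sulfur is fully conjugated (every ring atom contributes a p orbital); 2 ring double bonds (4 π electrons) plus a heteroatom lone pair (2) give 6 π electrons. 6 = 4(1)+2, so it is aromatic (thiophene).
The fused 6/5-membered bicyclic (with one N–H) is a single π system with 9 sp² atoms and 10 π electrons from ring double bonds plus a heteroatom lone pair. 10 = 4(2)+2, so the system is aromatic and both rings count as aromatic (indole).
The fused 6/5-membered bicyclic (with one oxygen) is a single π system with 9 sp² atoms and 10 π electrons from ring double bonds plus a heteroatom lone pair. 10 = 4(2)+2, so the system is aromatic and both rings count as aromatic (benzofuran).
The 8-membered ring has six sp³ carbons, so it is not fully conjugated — not aromatic (cyclooctene).
The 5-membered ring has a continuous p-orbital overlap around the ring; 2 ring double bonds (4 π electrons) plus the carbanion lone pair (2) give 6 π electrons. 6 = 4(1)+2, so it is aromatic (cyclopentadienyl anion).
6 of the 8 rings are aromatic. Total: 6.

6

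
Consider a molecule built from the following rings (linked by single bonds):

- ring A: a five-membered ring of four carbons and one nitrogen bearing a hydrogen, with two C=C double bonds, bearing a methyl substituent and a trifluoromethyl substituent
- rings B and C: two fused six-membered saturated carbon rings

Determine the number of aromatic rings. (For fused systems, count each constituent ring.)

Ring A is planar and fully conjugated; 2 ring double bonds (4 π electrons) plus a heteroatom lone pair (2) give 6 π electrons. That satisfies 4n+2 with n=1, so ring A is aromatic (pyrrole).
Ring B has only sp³ atoms, so it is not fully conjugated — not aromatic (cyclohexane ring).
Ring C has only sp³ atoms, so it is not fully conjugated — not aromatic (cyclohexane ring).
Aromatic: A. Total: 1.

1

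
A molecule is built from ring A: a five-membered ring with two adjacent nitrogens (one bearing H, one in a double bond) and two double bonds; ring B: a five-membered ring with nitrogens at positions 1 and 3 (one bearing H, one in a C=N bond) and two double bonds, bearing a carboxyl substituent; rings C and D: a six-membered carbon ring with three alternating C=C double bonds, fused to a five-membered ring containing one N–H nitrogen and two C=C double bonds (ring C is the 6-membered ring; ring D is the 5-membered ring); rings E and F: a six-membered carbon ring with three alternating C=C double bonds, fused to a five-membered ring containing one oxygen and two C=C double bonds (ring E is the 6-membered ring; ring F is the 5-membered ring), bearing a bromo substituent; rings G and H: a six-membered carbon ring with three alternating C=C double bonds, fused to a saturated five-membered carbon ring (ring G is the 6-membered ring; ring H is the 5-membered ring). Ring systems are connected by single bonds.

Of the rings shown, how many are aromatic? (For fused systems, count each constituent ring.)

7

Ring A is planar and fully conjugated; 2 ring double bonds (4 π electrons) plus a heteroatom lone pair (2) give 6 π electrons. Since 6 = 4n+2 (n=1), ring A is aromatic (pyrazole).
Ring B is planar and fully conjugated; 2 ring double bonds (4 π electrons) plus a heteroatom lone pair (2) give 6 π electrons. Since 6 = 4n+2 (n=1), ring B is aromatic (imidazole).
Rings C and D form a fused bicyclic system (with one N–H) with 9 sp² atoms and 10 π electrons from ring double bonds plus a heteroatom lone pair. 10 = 4(2)+2, so the system is aromatic and both rings count as aromatic (indole).
Rings E and F form a fused bicyclic system (with one oxygen) with 9 sp² atoms and 10 π electrons from ring double bonds plus a heteroatom lone pair. 10 = 4(2)+2, so the system is aromatic and both rings count as aromatic (benzofuran).
Ring G is fully conjugated (every ring atom contributes a p orbital); 3 ring double bonds give 6 π electrons. That satisfies 4n+2 with n=1, so ring G is aromatic (benzene ring).
Ring H has three sp³ carbons, so it is not fully conjugated — not aromatic (cyclopentane ring).
Aromatic: A, B, C, D, E, F, G. Total: 7.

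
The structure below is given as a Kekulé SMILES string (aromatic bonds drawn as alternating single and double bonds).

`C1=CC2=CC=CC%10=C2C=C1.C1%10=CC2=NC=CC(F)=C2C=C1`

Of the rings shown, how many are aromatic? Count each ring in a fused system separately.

4

The SMILES encodes two fused six-membered carbon rings, each with three alternating C=C double bonds; two fused six-membered rings, each with three alternating double bonds; one ring is all carbon and the other has one ring nitrogen.
The fused 6/6-membered bicyclic is a single π system with 10 sp² atoms and 10 π electrons from ring double bonds. 10 = 4(2)+2, so the system is aromatic and both rings count as aromatic (naphthalene).
The fused 6/6-membered bicyclic (with one nitrogen) is a single π system with 10 sp² atoms and 10 π electrons from ring double bonds. 10 = 4(2)+2, so the system is aromatic and both rings count as aromatic (quinoline).
4 of the 4 rings are aromatic. Total: 4.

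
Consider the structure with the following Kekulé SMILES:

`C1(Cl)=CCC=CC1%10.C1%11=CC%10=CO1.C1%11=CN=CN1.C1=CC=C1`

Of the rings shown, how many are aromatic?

The SMILES encodes a six-membered carbon ring with two isolated C=C double bonds and two sp³ carbons; a five-membered ring of four carbons and one oxygen, with two C=C double bonds; a five-membered ring with nitrogens at positions 1 and 3 (one bearing H, one in a C=N bond) and two double bonds; a four-membered carbon ring with two alternating C=C double bonds.
The 6-membered ring has two sp³ carbons, so it is not fully conjugated — not aromatic (1,4-cyclohexadiene).
The 5-membered ring with one oxygen has a continuous p-orbital overlap around the ring; 2 ring double bonds (4 π electrons) plus a heteroatom lone pair (2) give 6 π electrons. That satisfies 4n+2 with n=1, so it is aromatic (furan).
The 5-membered ring with two nitrogens (one N–H, one =N–) is planar and fully conjugated; 2 ring double bonds (4 π electrons) plus a heteroatom lone pair (2) give 6 π electrons. 6 = 4(1)+2, so it is aromatic (imidazole).
The 4-membered ring has only sp² ring atoms; a planar conformation would have a fully conjugated π system of 4 electrons. But 4 = 4(1), which is 4n not 4n+2, so it is not aromatic (cyclobutadiene) — cyclobutadiene is antiaromatic and distorts to a rectangle.
2 of the 4 rings are aromatic. Total: 2.

2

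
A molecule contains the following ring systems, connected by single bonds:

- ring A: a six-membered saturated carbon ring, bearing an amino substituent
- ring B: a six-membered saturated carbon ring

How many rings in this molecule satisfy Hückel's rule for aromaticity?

0

Ring A has only sp³ atoms, so it is not fully conjugated — not aromatic (cyclohexane).
Ring B has only sp³ atoms, so it is not fully conjugated — not aromatic (cyclohexane).
No ring is aromatic. Total: 0.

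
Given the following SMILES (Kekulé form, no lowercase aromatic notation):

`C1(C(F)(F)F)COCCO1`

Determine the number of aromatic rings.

The SMILES encodes a six-membered saturated ring with oxygens at positions 1 and 4.
The 6-membered ring with two oxygens (1,4) has only sp³ atoms, so it is not fully conjugated — not aromatic (1,4-dioxane).

0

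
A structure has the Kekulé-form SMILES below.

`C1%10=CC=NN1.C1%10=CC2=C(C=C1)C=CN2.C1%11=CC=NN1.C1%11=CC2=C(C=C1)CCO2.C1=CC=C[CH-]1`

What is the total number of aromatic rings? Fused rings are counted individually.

6

The SMILES encodes a five-membered ring with two adjacent nitrogens (one bearing H, one in a double bond) and two double bonds; a six-membered carbon ring with three alternating C=C double bonds, fused to a five-membered ring containing one N–H nitrogen and two C=C double bonds; a five-membered ring with two adjacent nitrogens (one bearing H, one in a double bond) and two double bonds; a six-membered carbon ring with three alternating C=C double bonds, fused to a five-membered ring containing one oxygen and two sp³ carbons; a five-membered all-carbon ring bearing a negative charge on one carbon, with two C=C double bonds.
The 5-membered ring with two adjacent nitrogens (one N–H, one =N–) has a continuous p-orbital overlap around the ring; 2 ring double bonds (4 π electrons) plus a heteroatom lone pair (2) give 6 π electrons. Since 6 = 4n+2 (n=1), it is aromatic (pyrazole).
The fused 6/5-membered bicyclic (with one N–H) is a single π system with 9 sp² atoms and 10 π electrons from ring double bonds plus a heteroatom lone pair. 10 = 4(2)+2, so the system is aromatic and both rings count as aromatic (indole).
The second 5-membered ring with two adjacent nitrogens (one N–H, one =N–) has a continuous p-orbital overlap around the ring; 2 ring double bonds (4 π electrons) plus a heteroatom lone pair (2) give 6 π electrons. Since 6 = 4n+2 (n=1), it is aromatic (pyrazole).
The 6-membered ring is planar and fully conjugated; 3 ring double bonds give 6 π electrons. That satisfies 4n+2 with n=1, so it is aromatic (benzene ring).
The 5-membered ring with one oxygen has two sp³ carbons, so it is not fully conjugated — not aromatic (oxolane ring).
The 5-membered ring has a continuous p-orbital overlap around the ring; 2 ring double bonds (4 π electrons) plus the carbanion lone pair (2) give 6 π electrons. That satisfies 4n+2 with n=1, so it is aromatic (cyclopentadienyl anion).
6 of the 7 rings are aromatic. Total: 6.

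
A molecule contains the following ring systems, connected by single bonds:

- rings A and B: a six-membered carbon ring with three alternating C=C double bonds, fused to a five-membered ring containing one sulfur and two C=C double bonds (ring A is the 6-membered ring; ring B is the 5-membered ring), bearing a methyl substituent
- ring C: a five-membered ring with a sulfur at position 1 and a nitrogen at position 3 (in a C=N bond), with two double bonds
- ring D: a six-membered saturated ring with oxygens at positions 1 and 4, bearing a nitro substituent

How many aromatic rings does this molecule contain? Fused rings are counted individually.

3

Rings A and B form a fused bicyclic system (with one sulfur) with 9 sp² atoms and 10 π electrons from ring double bonds plus a heteroatom lone pair. 10 = 4(2)+2, so the system is aromatic and both rings count as aromatic (benzothiophene).
Ring C has a continuous p-orbital overlap around the ring; 2 ring double bonds (4 π electrons) plus a heteroatom lone pair (2) give 6 π electrons. That satisfies 4n+2 with n=1, so ring C is aromatic (thiazole).
Ring D has only sp³ atoms, so it is not fully conjugated — not aromatic (1,4-dioxane).
Aromatic: A, B, C. Total: 3.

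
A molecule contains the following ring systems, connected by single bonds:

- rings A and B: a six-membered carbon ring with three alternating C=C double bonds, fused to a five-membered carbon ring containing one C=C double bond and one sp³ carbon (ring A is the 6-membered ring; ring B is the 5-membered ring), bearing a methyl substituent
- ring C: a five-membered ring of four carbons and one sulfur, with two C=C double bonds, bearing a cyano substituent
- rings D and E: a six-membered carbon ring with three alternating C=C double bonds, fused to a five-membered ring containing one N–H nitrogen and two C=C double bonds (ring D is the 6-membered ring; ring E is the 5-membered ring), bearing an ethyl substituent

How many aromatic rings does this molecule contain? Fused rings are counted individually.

Ring A has a continuous p-orbital overlap around the ring; 3 ring double bonds give 6 π electrons. Since 6 = 4n+2 (n=1), ring A is aromatic (benzene ring).
Ring B has one sp³ carbon, so it is not fully conjugated — not aromatic (cyclopentene ring).
Ring C has a continuous p-orbital overlap around the ring; 2 ring double bonds (4 π electrons) plus a heteroatom lone pair (2) give 6 π electrons. That satisfies 4n+2 with n=1, so ring C is aromatic (thiophene).
Rings D and E form a fused bicyclic system (with one N–H) with 9 sp² atoms and 10 π electrons from ring double bonds plus a heteroatom lone pair. 10 = 4(2)+2, so the system is aromatic and both rings count as aromatic (indole).
Aromatic: A, C, D, E. Total: 4.

4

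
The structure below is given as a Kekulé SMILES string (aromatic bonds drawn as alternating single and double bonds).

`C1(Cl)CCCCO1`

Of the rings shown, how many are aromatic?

0

The SMILES encodes a six-membered saturated ring of five carbons and one oxygen.
The 6-membered ring with one oxygen has only sp³ atoms, so it is not fully conjugated — not aromatic (tetrahydropyran).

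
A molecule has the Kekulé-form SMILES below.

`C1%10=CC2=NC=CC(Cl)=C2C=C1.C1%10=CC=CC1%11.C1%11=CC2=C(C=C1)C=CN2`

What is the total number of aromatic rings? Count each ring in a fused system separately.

The SMILES encodes two fused six-membered rings, each with three alternating double bonds; one ring is all carbon and the other has one ring nitrogen; a five-membered carbon ring with two conjugated C=C double bonds and one sp³ carbon; a six-membered carbon ring with three alternating C=C double bonds, fused to a five-membered ring containing one N–H nitrogen and two C=C double bonds.
The fused 6/6-membered bicyclic (with one nitrogen) is a single π system with 10 sp² atoms and 10 π electrons from ring double bonds. 10 = 4(2)+2, so the system is aromatic and both rings count as aromatic (quinoline).
The 5-membered ring has one sp³ carbon, so it is not fully conjugated — not aromatic (cyclopentadiene).
The fused 6/5-membered bicyclic (with one N–H) is a single π system with 9 sp² atoms and 10 π electrons from ring double bonds plus a heteroatom lone pair. 10 = 4(2)+2, so the system is aromatic and both rings count as aromatic (indole).
4 of the 5 rings are aromatic. Total: 4.

4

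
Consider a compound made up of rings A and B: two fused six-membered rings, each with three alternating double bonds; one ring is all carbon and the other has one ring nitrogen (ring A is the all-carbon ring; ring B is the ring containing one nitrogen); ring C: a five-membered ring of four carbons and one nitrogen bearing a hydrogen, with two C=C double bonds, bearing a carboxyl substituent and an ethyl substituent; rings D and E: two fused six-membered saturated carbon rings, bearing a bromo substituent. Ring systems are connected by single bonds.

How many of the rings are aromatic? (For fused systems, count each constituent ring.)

3

Rings A and B form a fused bicyclic system (with one nitrogen) with 10 sp² atoms and 10 π electrons from ring double bonds. 10 = 4(2)+2, so the system is aromatic and both rings count as aromatic (quinoline).
Ring C is fully conjugated (every ring atom contributes a p orbital); 2 ring double bonds (4 π electrons) plus a heteroatom lone pair (2) give 6 π electrons. That satisfies 4n+2 with n=1, so ring C is aromatic (pyrrole).
Ring D has only sp³ atoms, so it is not fully conjugated — not aromatic (cyclohexane ring).
Ring E has only sp³ atoms, so it is not fully conjugated — not aromatic (cyclohexane ring).
Aromatic: A, B, C. Total: 3.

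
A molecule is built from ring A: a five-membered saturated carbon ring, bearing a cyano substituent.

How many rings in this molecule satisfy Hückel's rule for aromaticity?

0

Ring A has only sp³ atoms, so it is not fully conjugated — not aromatic (cyclopentane).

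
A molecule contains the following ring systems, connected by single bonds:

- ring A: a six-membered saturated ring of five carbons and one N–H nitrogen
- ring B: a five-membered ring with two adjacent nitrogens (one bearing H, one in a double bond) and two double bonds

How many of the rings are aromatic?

Ring A has only sp³ atoms, so it is not fully conjugated — not aromatic (piperidine).
Ring B has a continuous p-orbital overlap around the ring; 2 ring double bonds (4 π electrons) plus a heteroatom lone pair (2) give 6 π electrons. That satisfies 4n+2 with n=1, so ring B is aromatic (pyrazole).
Aromatic: B. Total: 1.

1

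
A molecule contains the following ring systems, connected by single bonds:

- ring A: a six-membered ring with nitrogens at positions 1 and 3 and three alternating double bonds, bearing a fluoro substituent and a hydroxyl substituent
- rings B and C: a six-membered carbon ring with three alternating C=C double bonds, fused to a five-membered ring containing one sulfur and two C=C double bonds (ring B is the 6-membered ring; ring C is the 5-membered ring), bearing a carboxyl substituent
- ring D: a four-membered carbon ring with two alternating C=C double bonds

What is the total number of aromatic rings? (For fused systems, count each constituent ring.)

3

Ring A is fully conjugated (every ring atom contributes a p orbital); 3 ring double bonds give 6 π electrons. Since 6 = 4n+2 (n=1), ring A is aromatic (pyrimidine).
Rings B and C form a fused bicyclic system (with one sulfur) with 9 sp² atoms and 10 π electrons from ring double bonds plus a heteroatom lone pair. 10 = 4(2)+2, so the system is aromatic and both rings count as aromatic (benzothiophene).
Ring D has only sp² ring atoms; a planar conformation would have a fully conjugated π system of 4 electrons. But 4 = 4(1), which is 4n not 4n+2, so ring D is not aromatic (cyclobutadiene) — cyclobutadiene is antiaromatic and distorts to a rectangle.
Aromatic: A, B, C. Total: 3.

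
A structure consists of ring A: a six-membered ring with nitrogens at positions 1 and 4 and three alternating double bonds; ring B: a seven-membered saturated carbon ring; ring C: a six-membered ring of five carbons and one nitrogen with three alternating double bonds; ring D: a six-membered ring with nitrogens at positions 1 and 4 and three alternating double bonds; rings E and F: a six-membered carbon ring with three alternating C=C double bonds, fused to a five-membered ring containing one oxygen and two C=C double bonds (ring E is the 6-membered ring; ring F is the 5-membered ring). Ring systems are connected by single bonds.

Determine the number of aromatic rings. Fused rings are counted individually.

Ring A has a continuous p-orbital overlap around the ring; 3 ring double bonds give 6 π electrons. 6 = 4(1)+2, so ring A is aromatic (pyrazine).
Ring B has only sp³ atoms, so it is not fully conjugated — not aromatic (cycloheptane).
Ring C is planar and fully conjugated; 3 ring double bonds give 6 π electrons. 6 = 4(1)+2, so ring C is aromatic (pyridine).
Ring D has a continuous p-orbital overlap around the ring; 3 ring double bonds give 6 π electrons. Since 6 = 4n+2 (n=1), ring D is aromatic (pyrazine).
Rings E and F form a fused bicyclic system (with one oxygen) with 9 sp² atoms and 10 π electrons from ring double bonds plus a heteroatom lone pair. 10 = 4(2)+2, so the system is aromatic and both rings count as aromatic (benzofuran).
Aromatic: A, C, D, E, F. Total: 5.

5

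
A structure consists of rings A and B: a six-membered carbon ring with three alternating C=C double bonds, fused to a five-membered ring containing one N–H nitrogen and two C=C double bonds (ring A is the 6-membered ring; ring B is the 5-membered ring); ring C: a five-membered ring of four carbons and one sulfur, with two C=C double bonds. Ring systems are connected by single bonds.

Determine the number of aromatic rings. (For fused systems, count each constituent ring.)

Rings A and B form a fused bicyclic system (with one N–H) with 9 sp² atoms and 10 π electrons from ring double bonds plus a heteroatom lone pair. 10 = 4(2)+2, so the system is aromatic and both rings count as aromatic (indole).
Ring C has a continuous p-orbital overlap around the ring; 2 ring double bonds (4 π electrons) plus a heteroatom lone pair (2) give 6 π electrons. Since 6 = 4n+2 (n=1), ring C is aromatic (thiophene).
Aromatic: A, B, C. Total: 3.

3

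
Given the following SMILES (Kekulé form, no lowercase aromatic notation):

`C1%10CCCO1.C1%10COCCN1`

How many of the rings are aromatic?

0

The SMILES encodes a five-membered saturated ring of four carbons and one oxygen; a six-membered saturated ring with an oxygen and an N–H nitrogen at positions 1 and 4.
The 5-membered ring with one oxygen has only sp³ atoms, so it is not fully conjugated — not aromatic (tetrahydrofuran).
The 6-membered ring with one oxygen and one N–H (1,4) has only sp³ atoms, so it is not fully conjugated — not aromatic (morpholine).
None of the rings are aromatic. Total: 0.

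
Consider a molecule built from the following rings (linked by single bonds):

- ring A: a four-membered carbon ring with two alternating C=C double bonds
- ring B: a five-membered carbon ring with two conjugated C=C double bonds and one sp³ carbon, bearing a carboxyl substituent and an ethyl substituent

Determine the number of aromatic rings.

Ring A has only sp² ring atoms; a planar conformation would have a fully conjugated π system of 4 electrons. But 4 = 4(1), which is 4n not 4n+2, so ring A is not aromatic (cyclobutadiene) — cyclobutadiene is antiaromatic and distorts to a rectangle.
Ring B has one sp³ carbon, so it is not fully conjugated — not aromatic (cyclopentadiene).
No ring is aromatic. Total: 0.

0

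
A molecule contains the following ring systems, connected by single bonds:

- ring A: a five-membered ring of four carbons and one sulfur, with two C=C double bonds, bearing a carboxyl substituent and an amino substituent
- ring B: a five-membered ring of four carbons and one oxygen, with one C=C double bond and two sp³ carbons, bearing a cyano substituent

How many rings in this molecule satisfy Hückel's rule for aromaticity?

1

Ring A has a continuous p-orbital overlap around the ring; 2 ring double bonds (4 π electrons) plus a heteroatom lone pair (2) give 6 π electrons. Since 6 = 4n+2 (n=1), ring A is aromatic (thiophene).
Ring B has two sp³ carbons, so it is not fully conjugated — not aromatic (2,3-dihydrofuran).
Aromatic: A. Total: 1.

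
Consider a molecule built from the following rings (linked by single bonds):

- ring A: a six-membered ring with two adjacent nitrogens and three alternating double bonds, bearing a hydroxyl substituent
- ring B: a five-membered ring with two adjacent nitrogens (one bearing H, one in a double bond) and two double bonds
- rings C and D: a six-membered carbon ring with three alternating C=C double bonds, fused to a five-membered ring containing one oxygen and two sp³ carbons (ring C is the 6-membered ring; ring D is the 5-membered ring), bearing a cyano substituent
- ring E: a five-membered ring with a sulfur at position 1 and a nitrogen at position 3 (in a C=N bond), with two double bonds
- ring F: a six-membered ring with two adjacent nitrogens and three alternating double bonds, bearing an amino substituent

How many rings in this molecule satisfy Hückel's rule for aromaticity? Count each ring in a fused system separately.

Ring A is fully conjugated (every ring atom contributes a p orbital); 3 ring double bonds give 6 π electrons. 6 = 4(1)+2, so ring A is aromatic (pyridazine).
Ring B has a continuous p-orbital overlap around the ring; 2 ring double bonds (4 π electrons) plus a heteroatom lone pair (2) give 6 π electrons. Since 6 = 4n+2 (n=1), ring B is aromatic (pyrazole).
Ring C has a continuous p-orbital overlap around the ring; 3 ring double bonds give 6 π electrons. That satisfies 4n+2 with n=1, so ring C is aromatic (benzene ring).
Ring D has two sp³ carbons, so it is not fully conjugated — not aromatic (oxolane ring).
Ring E is planar and fully conjugated; 2 ring double bonds (4 π electrons) plus a heteroatom lone pair (2) give 6 π electrons. That satisfies 4n+2 with n=1, so ring E is aromatic (thiazole).
Ring F is fully conjugated (every ring atom contributes a p orbital); 3 ring double bonds give 6 π electrons. Since 6 = 4n+2 (n=1), ring F is aromatic (pyridazine).
Aromatic: A, B, C, E, F. Total: 5.

5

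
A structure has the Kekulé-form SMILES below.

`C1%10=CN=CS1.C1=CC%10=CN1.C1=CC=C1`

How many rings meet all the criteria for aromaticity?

2

The SMILES encodes a five-membered ring with a sulfur at position 1 and a nitrogen at position 3 (in a C=N bond), with two double bonds; a five-membered ring of four carbons and one nitrogen bearing a hydrogen, with two C=C double bonds; a four-membered carbon ring with two alternating C=C double bonds.
The 5-membered ring with one sulfur and one =N– is planar and fully conjugated; 2 ring double bonds (4 π electrons) plus a heteroatom lone pair (2) give 6 π electrons. That satisfies 4n+2 with n=1, so it is aromatic (thiazole).
The 5-membered ring with one N–H is planar and fully conjugated; 2 ring double bonds (4 π electrons) plus a heteroatom lone pair (2) give 6 π electrons. That satisfies 4n+2 with n=1, so it is aromatic (pyrrole).
The 4-membered ring has only sp² ring atoms; a planar conformation would have a fully conjugated π system of 4 electrons. But 4 = 4(1), which is 4n not 4n+2, so it is not aromatic (cyclobutadiene) — cyclobutadiene is antiaromatic and distorts to a rectangle.
2 of the 3 rings are aromatic. Total: 2.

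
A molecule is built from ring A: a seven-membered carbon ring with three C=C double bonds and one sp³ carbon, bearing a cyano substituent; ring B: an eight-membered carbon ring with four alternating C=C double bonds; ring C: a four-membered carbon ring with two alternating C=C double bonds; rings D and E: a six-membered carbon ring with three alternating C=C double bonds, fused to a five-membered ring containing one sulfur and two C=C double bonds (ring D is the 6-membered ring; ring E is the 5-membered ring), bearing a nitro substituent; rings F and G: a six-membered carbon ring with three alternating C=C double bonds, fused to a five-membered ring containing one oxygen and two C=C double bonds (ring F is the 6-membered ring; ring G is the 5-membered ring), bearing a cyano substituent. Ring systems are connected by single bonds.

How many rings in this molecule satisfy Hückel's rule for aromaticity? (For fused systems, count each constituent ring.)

Ring A has one sp³ carbon, so it is not fully conjugated — not aromatic (cycloheptatriene).
Ring B has only sp² ring atoms; a planar conformation would have a fully conjugated π system of 8 electrons. But 8 = 4(2), which is 4n not 4n+2, so ring B is not aromatic (cyclooctatetraene) — cyclooctatetraene distorts into a non-planar tub to avoid antiaromaticity.
Ring C has only sp² ring atoms; a planar conformation would have a fully conjugated π system of 4 electrons. But 4 = 4(1), which is 4n not 4n+2, so ring C is not aromatic (cyclobutadiene) — cyclobutadiene is antiaromatic and distorts to a rectangle.
Rings D and E form a fused bicyclic system (with one sulfur) with 9 sp² atoms and 10 π electrons from ring double bonds plus a heteroatom lone pair. 10 = 4(2)+2, so the system is aromatic and both rings count as aromatic (benzothiophene).
Rings F and G form a fused bicyclic system (with one oxygen) with 9 sp² atoms and 10 π electrons from ring double bonds plus a heteroatom lone pair. 10 = 4(2)+2, so the system is aromatic and both rings count as aromatic (benzofuran).
Aromatic: D, E, F, G. Total: 4.

4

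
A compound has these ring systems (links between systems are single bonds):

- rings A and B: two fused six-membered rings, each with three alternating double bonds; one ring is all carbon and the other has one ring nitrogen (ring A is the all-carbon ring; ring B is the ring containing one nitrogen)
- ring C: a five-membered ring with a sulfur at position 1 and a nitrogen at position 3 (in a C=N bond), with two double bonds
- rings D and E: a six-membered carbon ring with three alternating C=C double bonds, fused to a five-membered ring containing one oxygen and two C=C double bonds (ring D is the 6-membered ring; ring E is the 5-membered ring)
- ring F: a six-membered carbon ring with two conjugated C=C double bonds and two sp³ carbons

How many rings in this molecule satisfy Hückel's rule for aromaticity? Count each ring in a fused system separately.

Rings A and B form a fused bicyclic system (with one nitrogen) with 10 sp² atoms and 10 π electrons from ring double bonds. 10 = 4(2)+2, so the system is aromatic and both rings count as aromatic (quinoline).
Ring C is fully conjugated (every ring atom contributes a p orbital); 2 ring double bonds (4 π electrons) plus a heteroatom lone pair (2) give 6 π electrons. 6 = 4(1)+2, so ring C is aromatic (thiazole).
Rings D and E form a fused bicyclic system (with one oxygen) with 9 sp² atoms and 10 π electrons from ring double bonds plus a heteroatom lone pair. 10 = 4(2)+2, so the system is aromatic and both rings count as aromatic (benzofuran).
Ring F has two sp³ carbons, so it is not fully conjugated — not aromatic (1,3-cyclohexadiene).
Aromatic: A, B, C, D, E. Total: 5.

5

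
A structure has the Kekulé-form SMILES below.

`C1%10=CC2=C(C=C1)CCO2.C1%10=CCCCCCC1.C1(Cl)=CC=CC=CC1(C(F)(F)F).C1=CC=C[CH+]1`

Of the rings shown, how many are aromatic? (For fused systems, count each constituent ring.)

1

The SMILES encodes a six-membered carbon ring with three alternating C=C double bonds, fused to a five-membered ring containing one oxygen and two sp³ carbons; an eight-membered carbon ring with one C=C double bond; a seven-membered carbon ring with three C=C double bonds and one sp³ carbon; a five-membered all-carbon ring bearing a positive charge on one carbon, with two C=C double bonds.
The 6-membered ring has a continuous p-orbital overlap around the ring; 3 ring double bonds give 6 π electrons. That satisfies 4n+2 with n=1, so it is aromatic (benzene ring).
The 5-membered ring with one oxygen has two sp³ carbons, so it is not fully conjugated — not aromatic (oxolane ring).
The 8-membered ring has six sp³ carbons, so it is not fully conjugated — not aromatic (cyclooctene).
The 7-membered ring has one sp³ carbon, so it is not fully conjugated — not aromatic (cycloheptatriene).
The 5-membered ring has only sp² ring atoms; a planar conformation would have a fully conjugated π system of 4 electrons. But 4 = 4(1), which is 4n not 4n+2, so it is not aromatic (cyclopentadienyl cation).
1 of the 5 rings is aromatic. Total: 1.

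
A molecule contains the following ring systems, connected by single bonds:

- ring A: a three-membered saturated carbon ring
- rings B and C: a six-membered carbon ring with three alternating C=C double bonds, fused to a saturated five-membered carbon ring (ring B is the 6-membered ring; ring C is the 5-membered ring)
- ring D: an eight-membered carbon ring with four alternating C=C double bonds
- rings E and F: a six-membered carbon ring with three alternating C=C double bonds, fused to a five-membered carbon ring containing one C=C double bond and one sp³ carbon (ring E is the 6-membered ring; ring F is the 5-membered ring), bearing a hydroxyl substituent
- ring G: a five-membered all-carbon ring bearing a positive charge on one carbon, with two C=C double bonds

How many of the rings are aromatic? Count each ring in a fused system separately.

2

Ring A has only sp³ atoms, so it is not fully conjugated — not aromatic (cyclopropane).
Ring B is planar and fully conjugated; 3 ring double bonds give 6 π electrons. Since 6 = 4n+2 (n=1), ring B is aromatic (benzene ring).
Ring C has three sp³ carbons, so it is not fully conjugated — not aromatic (cyclopentane ring).
Ring D has only sp² ring atoms; a planar conformation would have a fully conjugated π system of 8 electrons. But 8 = 4(2), which is 4n not 4n+2, so ring D is not aromatic (cyclooctatetraene) — cyclooctatetraene distorts into a non-planar tub to avoid antiaromaticity.
Ring E is fully conjugated (every ring atom contributes a p orbital); 3 ring double bonds give 6 π electrons. That satisfies 4n+2 with n=1, so ring E is aromatic (benzene ring).
Ring F has one sp³ carbon, so it is not fully conjugated — not aromatic (cyclopentene ring).
Ring G has only sp² ring atoms; a planar conformation would have a fully conjugated π system of 4 electrons. But 4 = 4(1), which is 4n not 4n+2, so ring G is not aromatic (cyclopentadienyl cation).
Aromatic: B, E. Total: 2.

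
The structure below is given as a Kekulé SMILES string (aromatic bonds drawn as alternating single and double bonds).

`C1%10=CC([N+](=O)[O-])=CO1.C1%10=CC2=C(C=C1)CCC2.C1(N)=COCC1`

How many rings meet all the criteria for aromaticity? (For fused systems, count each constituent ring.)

2

The SMILES encodes a five-membered ring of four carbons and one oxygen, with two C=C double bonds; a six-membered carbon ring with three alternating C=C double bonds, fused to a saturated five-membered carbon ring; a five-membered ring of four carbons and one oxygen, with one C=C double bond and two sp³ carbons.
The 5-membered ring with one oxygen is fully conjugated (every ring atom contributes a p orbital); 2 ring double bonds (4 π electrons) plus a heteroatom lone pair (2) give 6 π electrons. That satisfies 4n+2 with n=1, so it is aromatic (furan).
The 6-membered ring is fully conjugated (every ring atom contributes a p orbital); 3 ring double bonds give 6 π electrons. That satisfies 4n+2 with n=1, so it is aromatic (benzene ring).
The 5-membered ring has three sp³ carbons, so it is not fully conjugated — not aromatic (cyclopentane ring).
The second 5-membered ring with one oxygen has two sp³ carbons, so it is not fully conjugated — not aromatic (2,3-dihydrofuran).
2 of the 4 rings are aromatic. Total: 2.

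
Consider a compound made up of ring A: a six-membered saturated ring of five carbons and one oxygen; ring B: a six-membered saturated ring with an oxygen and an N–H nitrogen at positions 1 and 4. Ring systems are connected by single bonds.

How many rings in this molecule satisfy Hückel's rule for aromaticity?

0

Ring A has only sp³ atoms, so it is not fully conjugated — not aromatic (tetrahydropyran).
Ring B has only sp³ atoms, so it is not fully conjugated — not aromatic (morpholine).
No ring is aromatic. Total: 0.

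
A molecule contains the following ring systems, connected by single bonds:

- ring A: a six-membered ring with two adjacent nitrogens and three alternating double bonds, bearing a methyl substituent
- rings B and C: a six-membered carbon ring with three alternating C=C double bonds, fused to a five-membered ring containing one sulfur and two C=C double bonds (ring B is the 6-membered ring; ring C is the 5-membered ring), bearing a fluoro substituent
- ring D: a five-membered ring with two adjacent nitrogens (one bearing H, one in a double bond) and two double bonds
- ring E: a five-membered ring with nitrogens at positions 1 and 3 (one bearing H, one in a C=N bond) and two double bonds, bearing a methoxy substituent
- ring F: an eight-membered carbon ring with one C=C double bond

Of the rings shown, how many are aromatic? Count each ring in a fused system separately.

5

Ring A is planar and fully conjugated; 3 ring double bonds give 6 π electrons. 6 = 4(1)+2, so ring A is aromatic (pyridazine).
Rings B and C form a fused bicyclic system (with one sulfur) with 9 sp² atoms and 10 π electrons from ring double bonds plus a heteroatom lone pair. 10 = 4(2)+2, so the system is aromatic and both rings count as aromatic (benzothiophene).
Ring D is planar and fully conjugated; 2 ring double bonds (4 π electrons) plus a heteroatom lone pair (2) give 6 π electrons. Since 6 = 4n+2 (n=1), ring D is aromatic (pyrazole).
Ring E is planar and fully conjugated; 2 ring double bonds (4 π electrons) plus a heteroatom lone pair (2) give 6 π electrons. That satisfies 4n+2 with n=1, so ring E is aromatic (imidazole).
Ring F has six sp³ carbons, so it is not fully conjugated — not aromatic (cyclooctene).
Aromatic: A, B, C, D, E. Total: 5.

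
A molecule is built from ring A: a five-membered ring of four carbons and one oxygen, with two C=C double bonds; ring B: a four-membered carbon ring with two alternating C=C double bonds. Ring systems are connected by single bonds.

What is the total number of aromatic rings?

Ring A is fully conjugated (every ring atom contributes a p orbital); 2 ring double bonds (4 π electrons) plus a heteroatom lone pair (2) give 6 π electrons. Since 6 = 4n+2 (n=1), ring A is aromatic (furan).
Ring B has only sp² ring atoms; a planar conformation would have a fully conjugated π system of 4 electrons. But 4 = 4(1), which is 4n not 4n+2, so ring B is not aromatic (cyclobutadiene) — cyclobutadiene is antiaromatic and distorts to a rectangle.
Aromatic: A. Total: 1.

1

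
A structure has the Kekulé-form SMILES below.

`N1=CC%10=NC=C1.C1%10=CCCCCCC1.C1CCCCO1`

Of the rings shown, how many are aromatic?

The SMILES encodes a six-membered ring with nitrogens at positions 1 and 4 and three alternating double bonds; an eight-membered carbon ring with one C=C double bond; a six-membered saturated ring of five carbons and one oxygen.
The 6-membered ring with two nitrogens (1,4) is planar and fully conjugated; 3 ring double bonds give 6 π electrons. Since 6 = 4n+2 (n=1), it is aromatic (pyrazine).
The 8-membered ring has six sp³ carbons, so it is not fully conjugated — not aromatic (cyclooctene).
The 6-membered ring with one oxygen has only sp³ atoms, so it is not fully conjugated — not aromatic (tetrahydropyran).
1 of the 3 rings is aromatic. Total: 1.

1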